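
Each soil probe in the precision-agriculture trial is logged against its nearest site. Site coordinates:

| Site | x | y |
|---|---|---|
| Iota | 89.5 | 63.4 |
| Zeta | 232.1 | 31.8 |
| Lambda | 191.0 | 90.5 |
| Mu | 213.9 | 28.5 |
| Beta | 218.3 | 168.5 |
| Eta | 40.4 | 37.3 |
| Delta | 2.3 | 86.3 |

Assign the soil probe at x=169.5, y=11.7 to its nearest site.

Squared distances to each site:
Iota: 9072.890; Zeta: 4322.770; Lambda: 6671.690; Mu: 2253.600; Beta: 26967.680; Eta: 17322.170; Delta: 33521.000.
Minimum at Mu.

Mu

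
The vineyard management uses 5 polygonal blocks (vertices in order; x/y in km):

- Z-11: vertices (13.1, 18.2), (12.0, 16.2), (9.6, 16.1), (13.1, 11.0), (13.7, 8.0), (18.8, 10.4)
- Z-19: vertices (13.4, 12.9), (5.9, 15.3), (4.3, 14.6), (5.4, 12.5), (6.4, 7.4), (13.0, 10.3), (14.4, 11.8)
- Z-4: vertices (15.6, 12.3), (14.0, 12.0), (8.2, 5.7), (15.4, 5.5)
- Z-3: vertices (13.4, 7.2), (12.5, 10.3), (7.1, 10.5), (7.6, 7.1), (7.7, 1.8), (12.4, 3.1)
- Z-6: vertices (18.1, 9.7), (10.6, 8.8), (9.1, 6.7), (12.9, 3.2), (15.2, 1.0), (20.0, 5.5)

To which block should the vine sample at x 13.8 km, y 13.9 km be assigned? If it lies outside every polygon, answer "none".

Cast a ray rightward from (13.8, 13.9). For each polygon, the edges (by vertex number in listed order) whose endpoints lie on opposite sides of y = 13.9, where each meets that height, and whether that is right or left of the point:
Z-11: 3–4 at x≈11.11 (left), 6–1 at x≈16.24 (right) → 1 crossing.
Z-19: 1–2 at x≈10.28 (left), 3–4 at x≈4.67 (left) → 0 crossings.
Z-4: no edge straddles that height → 0 crossings.
Z-3: no edge straddles that height → 0 crossings.
Z-6: no edge straddles that height → 0 crossings.
Only Z-11 has an odd count, so the point is inside Z-11.

Z-11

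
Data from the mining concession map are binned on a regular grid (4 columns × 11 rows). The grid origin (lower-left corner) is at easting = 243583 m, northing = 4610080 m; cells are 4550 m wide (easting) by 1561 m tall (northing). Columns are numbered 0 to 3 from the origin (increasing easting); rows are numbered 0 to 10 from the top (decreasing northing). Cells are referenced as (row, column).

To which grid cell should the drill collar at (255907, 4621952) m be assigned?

Column index: ⌊(255907 − 243583) / 4550⌋ = ⌊2.709⌋ = 2
Row offset from origin: ⌊(4621952 − 4610080) / 1561⌋ = ⌊7.605⌋ = 7 → row 3 (counted from top)

(3, 2)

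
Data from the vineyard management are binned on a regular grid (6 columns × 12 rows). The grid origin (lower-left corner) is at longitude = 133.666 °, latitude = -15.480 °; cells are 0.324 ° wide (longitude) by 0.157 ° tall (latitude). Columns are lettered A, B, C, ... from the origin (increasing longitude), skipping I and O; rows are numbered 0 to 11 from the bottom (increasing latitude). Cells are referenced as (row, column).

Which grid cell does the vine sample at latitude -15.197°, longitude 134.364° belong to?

Column index: ⌊(134.364 − 133.666) / 0.324⌋ = ⌊2.154⌋ = 2 → column C
Row offset from origin: ⌊(-15.197 − -15.480) / 0.157⌋ = ⌊1.803⌋ = 1 → row 1

(1, C)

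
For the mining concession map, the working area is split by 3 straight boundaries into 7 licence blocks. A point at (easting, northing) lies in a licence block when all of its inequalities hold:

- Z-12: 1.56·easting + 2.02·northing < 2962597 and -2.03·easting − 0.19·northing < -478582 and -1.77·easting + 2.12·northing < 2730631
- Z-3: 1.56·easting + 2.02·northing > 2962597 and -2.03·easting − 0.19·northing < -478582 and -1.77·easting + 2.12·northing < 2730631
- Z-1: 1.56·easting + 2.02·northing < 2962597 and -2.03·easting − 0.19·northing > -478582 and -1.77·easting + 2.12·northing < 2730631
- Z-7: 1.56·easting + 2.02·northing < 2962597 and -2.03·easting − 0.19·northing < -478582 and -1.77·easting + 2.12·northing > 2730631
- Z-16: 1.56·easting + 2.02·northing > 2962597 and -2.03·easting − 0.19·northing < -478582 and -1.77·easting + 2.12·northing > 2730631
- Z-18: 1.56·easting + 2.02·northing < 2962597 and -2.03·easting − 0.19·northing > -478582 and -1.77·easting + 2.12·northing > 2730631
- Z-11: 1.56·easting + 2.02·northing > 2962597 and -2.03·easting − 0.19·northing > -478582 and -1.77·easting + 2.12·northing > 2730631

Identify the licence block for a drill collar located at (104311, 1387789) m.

1.56·104311 + 2.02·1387789 = 2966058.940, which is > 2962597
-2.03·104311 − 0.19·1387789 = -475431.240, which is > -478582
-1.77·104311 + 2.12·1387789 = 2757482.210, which is > 2730631
This sign pattern matches Z-11.

Z-11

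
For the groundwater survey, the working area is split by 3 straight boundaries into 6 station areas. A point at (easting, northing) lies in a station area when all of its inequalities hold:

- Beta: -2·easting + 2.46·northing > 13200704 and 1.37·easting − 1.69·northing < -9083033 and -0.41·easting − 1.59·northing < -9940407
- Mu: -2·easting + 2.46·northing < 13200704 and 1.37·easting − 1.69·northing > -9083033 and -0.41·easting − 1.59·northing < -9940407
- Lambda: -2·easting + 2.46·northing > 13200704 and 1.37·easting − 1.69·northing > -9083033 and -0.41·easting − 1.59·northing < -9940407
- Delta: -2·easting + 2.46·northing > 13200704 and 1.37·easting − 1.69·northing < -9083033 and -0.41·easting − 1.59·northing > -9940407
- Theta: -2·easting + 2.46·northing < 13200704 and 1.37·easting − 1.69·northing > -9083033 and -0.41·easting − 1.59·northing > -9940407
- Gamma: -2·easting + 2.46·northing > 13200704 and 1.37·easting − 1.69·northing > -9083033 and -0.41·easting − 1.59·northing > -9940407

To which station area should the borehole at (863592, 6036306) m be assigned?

Mu

-2·863592 + 2.46·6036306 = 13122128.760, which is < 13200704
1.37·863592 − 1.69·6036306 = -9018236.100, which is > -9083033
-0.41·863592 − 1.59·6036306 = -9951799.260, which is < -9940407
This sign pattern matches Mu.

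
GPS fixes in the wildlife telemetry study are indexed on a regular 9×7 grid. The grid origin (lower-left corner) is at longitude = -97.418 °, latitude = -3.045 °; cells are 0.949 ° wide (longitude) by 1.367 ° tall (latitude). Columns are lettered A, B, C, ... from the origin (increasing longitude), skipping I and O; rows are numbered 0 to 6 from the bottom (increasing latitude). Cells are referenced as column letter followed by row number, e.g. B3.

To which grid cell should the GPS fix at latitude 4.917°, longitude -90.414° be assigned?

Column index: ⌊(-90.414 − -97.418) / 0.949⌋ = ⌊7.380⌋ = 7 → column H
Row offset from origin: ⌊(4.917 − -3.045) / 1.367⌋ = ⌊5.824⌋ = 5 → row 5

H5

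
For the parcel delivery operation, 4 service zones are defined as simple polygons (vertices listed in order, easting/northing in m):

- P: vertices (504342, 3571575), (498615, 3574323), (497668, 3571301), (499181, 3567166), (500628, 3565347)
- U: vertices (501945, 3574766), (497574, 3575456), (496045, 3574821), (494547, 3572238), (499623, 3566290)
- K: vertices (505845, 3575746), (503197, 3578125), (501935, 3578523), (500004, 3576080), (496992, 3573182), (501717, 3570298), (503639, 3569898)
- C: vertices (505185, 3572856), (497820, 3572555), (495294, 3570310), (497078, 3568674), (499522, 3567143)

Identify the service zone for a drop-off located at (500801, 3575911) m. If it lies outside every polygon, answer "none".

Cast a ray rightward from (500801, 3575911). For each polygon, the edges (by vertex number in listed order) whose endpoints lie on opposite sides of northing = 3575911, where each meets that height, and whether that is right or left of the point:
P: no edge straddles that height → 0 crossings.
U: no edge straddles that height → 0 crossings.
K: 1–2 at easting≈505661.3 (right), 4–5 at easting≈499828.4 (left) → 1 crossing.
C: no edge straddles that height → 0 crossings.
Only K has an odd count, so the point is inside K.

K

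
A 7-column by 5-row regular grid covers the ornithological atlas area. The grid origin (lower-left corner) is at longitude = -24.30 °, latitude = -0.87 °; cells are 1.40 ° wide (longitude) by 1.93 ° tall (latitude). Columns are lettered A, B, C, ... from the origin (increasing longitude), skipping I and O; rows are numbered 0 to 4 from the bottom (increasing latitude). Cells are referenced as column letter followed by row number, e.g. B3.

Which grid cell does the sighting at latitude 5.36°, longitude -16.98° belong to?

F3

Column index: ⌊(-16.98 − -24.30) / 1.40⌋ = ⌊5.229⌋ = 5 → column F
Row offset from origin: ⌊(5.36 − -0.87) / 1.93⌋ = ⌊3.228⌋ = 3 → row 3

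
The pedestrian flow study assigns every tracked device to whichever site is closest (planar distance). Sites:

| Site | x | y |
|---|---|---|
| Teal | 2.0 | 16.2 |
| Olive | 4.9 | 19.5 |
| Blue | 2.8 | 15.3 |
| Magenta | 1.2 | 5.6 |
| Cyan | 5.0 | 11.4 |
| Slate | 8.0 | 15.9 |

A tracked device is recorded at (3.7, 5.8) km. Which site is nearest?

Squared distances to each site:
Teal: 111.050; Olive: 189.130; Blue: 91.060; Magenta: 6.290; Cyan: 33.050; Slate: 120.500.
Minimum at Magenta.

Magenta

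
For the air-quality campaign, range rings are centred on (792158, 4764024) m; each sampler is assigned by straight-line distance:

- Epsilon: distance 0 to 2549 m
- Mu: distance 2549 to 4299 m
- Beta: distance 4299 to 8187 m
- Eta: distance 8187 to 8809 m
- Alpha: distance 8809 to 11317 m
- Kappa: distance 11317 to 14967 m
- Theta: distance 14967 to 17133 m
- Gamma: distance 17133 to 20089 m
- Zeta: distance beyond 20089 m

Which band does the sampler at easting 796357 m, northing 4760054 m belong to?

Beta

Distance = √((796357−792158)² + (4760054−4764024)²) = √(17631601.000 + 15760900.000) = 5778.624 m.
4299 ≤ 5778.624 < 8187 → Beta.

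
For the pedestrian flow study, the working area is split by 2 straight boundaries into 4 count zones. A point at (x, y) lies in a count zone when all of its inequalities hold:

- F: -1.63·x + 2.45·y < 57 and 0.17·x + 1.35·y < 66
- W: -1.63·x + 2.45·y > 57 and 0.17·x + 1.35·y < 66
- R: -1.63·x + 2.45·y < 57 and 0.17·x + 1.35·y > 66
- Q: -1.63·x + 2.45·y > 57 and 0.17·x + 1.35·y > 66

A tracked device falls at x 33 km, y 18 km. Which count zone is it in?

-1.63·33 + 2.45·18 = -9.690, which is < 57
0.17·33 + 1.35·18 = 29.910, which is < 66
This sign pattern matches F.

F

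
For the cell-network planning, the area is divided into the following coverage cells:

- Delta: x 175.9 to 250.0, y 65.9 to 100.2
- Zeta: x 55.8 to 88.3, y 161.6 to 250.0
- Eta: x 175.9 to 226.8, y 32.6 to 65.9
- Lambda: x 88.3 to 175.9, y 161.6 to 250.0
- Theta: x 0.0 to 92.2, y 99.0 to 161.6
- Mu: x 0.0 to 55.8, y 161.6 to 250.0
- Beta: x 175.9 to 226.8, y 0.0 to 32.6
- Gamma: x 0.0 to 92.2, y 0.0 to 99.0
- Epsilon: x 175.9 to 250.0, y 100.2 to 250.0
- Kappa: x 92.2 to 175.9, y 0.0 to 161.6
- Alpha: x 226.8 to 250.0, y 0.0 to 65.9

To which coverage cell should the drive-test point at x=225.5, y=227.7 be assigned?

Epsilon

The point has x = 225.5 and y = 227.7.
Only Epsilon satisfies 175.9 ≤ x ≤ 250.0 and 100.2 ≤ y ≤ 250.0.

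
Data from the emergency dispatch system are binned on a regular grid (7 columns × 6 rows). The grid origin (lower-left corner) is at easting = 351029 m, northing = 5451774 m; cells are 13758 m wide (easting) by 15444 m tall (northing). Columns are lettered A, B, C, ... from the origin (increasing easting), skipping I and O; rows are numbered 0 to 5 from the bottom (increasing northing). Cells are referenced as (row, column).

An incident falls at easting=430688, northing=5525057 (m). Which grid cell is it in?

Column index: ⌊(430688 − 351029) / 13758⌋ = ⌊5.790⌋ = 5 → column F
Row offset from origin: ⌊(5525057 − 5451774) / 15444⌋ = ⌊4.745⌋ = 4 → row 4

(4, F)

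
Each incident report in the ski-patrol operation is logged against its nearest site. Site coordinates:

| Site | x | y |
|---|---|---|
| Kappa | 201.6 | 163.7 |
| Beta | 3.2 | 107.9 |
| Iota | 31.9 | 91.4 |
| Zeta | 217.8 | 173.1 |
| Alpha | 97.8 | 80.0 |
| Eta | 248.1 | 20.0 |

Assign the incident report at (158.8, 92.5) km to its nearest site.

Squared distances to each site:
Kappa: 6901.280; Beta: 24448.520; Iota: 16104.820; Zeta: 9977.360; Alpha: 3877.250; Eta: 13230.740.
Minimum at Alpha.

Alpha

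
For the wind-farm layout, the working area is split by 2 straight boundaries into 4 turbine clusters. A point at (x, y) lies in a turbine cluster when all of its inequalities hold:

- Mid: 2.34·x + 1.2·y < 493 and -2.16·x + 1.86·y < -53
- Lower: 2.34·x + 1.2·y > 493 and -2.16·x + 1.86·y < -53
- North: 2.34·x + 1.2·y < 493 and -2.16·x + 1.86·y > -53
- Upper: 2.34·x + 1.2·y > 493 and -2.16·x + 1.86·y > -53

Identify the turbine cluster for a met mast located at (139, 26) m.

Mid

2.34·139 + 1.2·26 = 356.460, which is < 493
-2.16·139 + 1.86·26 = -251.880, which is < -53
This sign pattern matches Mid.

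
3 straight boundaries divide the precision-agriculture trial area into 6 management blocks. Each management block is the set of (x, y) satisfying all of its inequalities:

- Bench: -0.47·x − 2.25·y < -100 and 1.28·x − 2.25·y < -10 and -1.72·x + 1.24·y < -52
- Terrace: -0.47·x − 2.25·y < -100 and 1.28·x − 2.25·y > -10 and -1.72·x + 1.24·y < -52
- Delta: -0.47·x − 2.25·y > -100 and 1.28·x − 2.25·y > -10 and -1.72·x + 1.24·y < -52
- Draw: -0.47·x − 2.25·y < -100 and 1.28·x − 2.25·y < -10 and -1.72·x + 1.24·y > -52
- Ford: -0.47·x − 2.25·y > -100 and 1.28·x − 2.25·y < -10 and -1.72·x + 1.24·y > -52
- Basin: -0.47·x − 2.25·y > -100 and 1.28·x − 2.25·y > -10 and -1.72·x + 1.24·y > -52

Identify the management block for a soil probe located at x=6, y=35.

-0.47·6 − 2.25·35 = -81.570, which is > -100
1.28·6 − 2.25·35 = -71.070, which is < -10
-1.72·6 + 1.24·35 = 33.080, which is > -52
This sign pattern matches Ford.

Ford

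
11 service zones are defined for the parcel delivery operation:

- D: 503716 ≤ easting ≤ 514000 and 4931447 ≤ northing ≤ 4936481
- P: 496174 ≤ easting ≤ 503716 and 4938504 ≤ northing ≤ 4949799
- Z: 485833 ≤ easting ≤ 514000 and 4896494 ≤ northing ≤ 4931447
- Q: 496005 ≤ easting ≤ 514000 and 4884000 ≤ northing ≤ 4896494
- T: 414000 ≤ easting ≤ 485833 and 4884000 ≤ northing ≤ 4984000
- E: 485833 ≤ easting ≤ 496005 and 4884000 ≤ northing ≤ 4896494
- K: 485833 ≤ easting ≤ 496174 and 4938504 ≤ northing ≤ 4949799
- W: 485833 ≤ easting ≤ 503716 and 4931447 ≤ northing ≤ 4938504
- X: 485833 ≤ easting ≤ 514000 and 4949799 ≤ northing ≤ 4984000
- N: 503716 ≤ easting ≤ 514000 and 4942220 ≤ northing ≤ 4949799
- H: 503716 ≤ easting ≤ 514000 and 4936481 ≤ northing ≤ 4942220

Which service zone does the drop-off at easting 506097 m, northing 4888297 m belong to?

The point has easting = 506097 and northing = 4888297.
Only Q satisfies 496005 ≤ easting ≤ 514000 and 4884000 ≤ northing ≤ 4896494.

Q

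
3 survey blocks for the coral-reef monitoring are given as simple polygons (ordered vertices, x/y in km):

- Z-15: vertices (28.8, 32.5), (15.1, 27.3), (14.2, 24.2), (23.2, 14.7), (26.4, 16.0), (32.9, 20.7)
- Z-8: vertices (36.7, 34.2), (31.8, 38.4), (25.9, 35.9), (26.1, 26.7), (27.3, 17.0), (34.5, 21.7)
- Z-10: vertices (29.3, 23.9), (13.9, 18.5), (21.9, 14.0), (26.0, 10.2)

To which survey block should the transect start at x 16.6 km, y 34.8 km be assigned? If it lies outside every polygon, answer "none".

Cast a ray rightward from (16.6, 34.8). For each polygon, the edges (by vertex number in listed order) whose endpoints lie on opposite sides of y = 34.8, where each meets that height, and whether that is right or left of the point:
Z-15: no edge straddles that height → 0 crossings.
Z-8: 1–2 at x≈36.00 (right), 3–4 at x≈25.92 (right) → 2 crossings.
Z-10: no edge straddles that height → 0 crossings.
All counts are even, so the point lies outside every listed polygon.

none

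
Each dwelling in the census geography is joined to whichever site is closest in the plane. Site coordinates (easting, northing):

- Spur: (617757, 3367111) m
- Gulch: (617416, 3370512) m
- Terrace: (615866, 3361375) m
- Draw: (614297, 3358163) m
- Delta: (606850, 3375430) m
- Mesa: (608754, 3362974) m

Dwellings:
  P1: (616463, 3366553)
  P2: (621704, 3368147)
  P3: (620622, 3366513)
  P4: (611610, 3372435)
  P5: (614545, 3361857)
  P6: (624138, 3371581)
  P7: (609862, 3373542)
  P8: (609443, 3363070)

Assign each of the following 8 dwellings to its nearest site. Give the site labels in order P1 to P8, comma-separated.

Spur, Spur, Spur, Delta, Terrace, Gulch, Delta, Mesa

P1 → Spur (d²=1985800.00)
P2 → Spur (d²=16652105.00)
P3 → Spur (d²=8565829.00)
P4 → Delta (d²=31627625.00)
P5 → Terrace (d²=1977365.00)
P6 → Gulch (d²=46328045.00)
P7 → Delta (d²=12636688.00)
P8 → Mesa (d²=483937.00)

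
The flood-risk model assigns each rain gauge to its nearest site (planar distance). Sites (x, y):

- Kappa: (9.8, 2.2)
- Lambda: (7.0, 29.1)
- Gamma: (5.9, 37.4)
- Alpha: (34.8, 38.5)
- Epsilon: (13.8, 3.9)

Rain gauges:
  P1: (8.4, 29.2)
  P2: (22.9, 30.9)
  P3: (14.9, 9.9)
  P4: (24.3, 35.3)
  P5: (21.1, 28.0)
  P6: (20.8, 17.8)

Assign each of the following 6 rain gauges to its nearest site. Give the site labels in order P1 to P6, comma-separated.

Lambda, Alpha, Epsilon, Alpha, Lambda, Epsilon

P1 → Lambda (d²=1.97)
P2 → Alpha (d²=199.37)
P3 → Epsilon (d²=37.21)
P4 → Alpha (d²=120.49)
P5 → Lambda (d²=200.02)
P6 → Epsilon (d²=242.21)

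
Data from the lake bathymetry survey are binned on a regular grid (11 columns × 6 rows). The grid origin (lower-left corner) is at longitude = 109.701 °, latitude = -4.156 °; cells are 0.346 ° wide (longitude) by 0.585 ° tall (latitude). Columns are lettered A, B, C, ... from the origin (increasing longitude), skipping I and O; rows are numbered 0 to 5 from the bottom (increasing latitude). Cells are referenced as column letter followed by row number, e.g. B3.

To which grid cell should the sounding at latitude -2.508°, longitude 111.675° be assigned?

F2

Column index: ⌊(111.675 − 109.701) / 0.346⌋ = ⌊5.705⌋ = 5 → column F
Row offset from origin: ⌊(-2.508 − -4.156) / 0.585⌋ = ⌊2.817⌋ = 2 → row 2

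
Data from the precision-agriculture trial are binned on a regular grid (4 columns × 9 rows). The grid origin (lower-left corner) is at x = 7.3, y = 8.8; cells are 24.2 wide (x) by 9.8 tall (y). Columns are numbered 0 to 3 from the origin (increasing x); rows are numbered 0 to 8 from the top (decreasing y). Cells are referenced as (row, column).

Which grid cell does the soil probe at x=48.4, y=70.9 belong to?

Column index: ⌊(48.4 − 7.3) / 24.2⌋ = ⌊1.698⌋ = 1
Row offset from origin: ⌊(70.9 − 8.8) / 9.8⌋ = ⌊6.337⌋ = 6 → row 2 (counted from top)

(2, 1)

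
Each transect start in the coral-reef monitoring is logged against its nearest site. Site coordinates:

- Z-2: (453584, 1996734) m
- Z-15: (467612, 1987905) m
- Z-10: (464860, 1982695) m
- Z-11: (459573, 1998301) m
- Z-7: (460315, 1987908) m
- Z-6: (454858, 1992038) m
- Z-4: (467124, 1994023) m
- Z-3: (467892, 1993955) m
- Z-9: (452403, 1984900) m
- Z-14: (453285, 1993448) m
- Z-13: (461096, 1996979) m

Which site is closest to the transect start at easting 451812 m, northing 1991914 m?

Squared distances to each site:
Z-2: 26372384.000; Z-15: 265712081.000; Z-10: 255240265.000; Z-11: 101026890.000; Z-7: 88349045.000; Z-6: 9293492.000; Z-4: 238905225.000; Z-3: 262732081.000; Z-9: 49545477.000; Z-14: 4522885.000; Z-13: 111846881.000.
Minimum at Z-14.

Z-14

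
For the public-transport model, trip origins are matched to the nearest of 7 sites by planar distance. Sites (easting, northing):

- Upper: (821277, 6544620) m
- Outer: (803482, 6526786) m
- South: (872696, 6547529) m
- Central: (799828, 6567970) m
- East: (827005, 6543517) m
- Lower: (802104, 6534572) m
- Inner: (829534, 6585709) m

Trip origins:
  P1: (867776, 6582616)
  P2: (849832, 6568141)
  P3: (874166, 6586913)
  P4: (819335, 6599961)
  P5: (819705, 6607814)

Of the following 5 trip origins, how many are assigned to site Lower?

0

P1 → South
P2 → Inner
P3 → South
P4 → Inner
P5 → Inner
0 of the 5 go to Lower.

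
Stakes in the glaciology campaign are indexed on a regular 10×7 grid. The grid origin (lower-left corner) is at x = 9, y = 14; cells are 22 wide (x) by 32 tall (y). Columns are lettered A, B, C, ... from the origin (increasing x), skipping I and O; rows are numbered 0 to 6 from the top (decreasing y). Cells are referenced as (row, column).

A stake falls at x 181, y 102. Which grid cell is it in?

Column index: ⌊(181 − 9) / 22⌋ = ⌊7.818⌋ = 7 → column H
Row offset from origin: ⌊(102 − 14) / 32⌋ = ⌊2.750⌋ = 2 → row 4 (counted from top)

(4, H)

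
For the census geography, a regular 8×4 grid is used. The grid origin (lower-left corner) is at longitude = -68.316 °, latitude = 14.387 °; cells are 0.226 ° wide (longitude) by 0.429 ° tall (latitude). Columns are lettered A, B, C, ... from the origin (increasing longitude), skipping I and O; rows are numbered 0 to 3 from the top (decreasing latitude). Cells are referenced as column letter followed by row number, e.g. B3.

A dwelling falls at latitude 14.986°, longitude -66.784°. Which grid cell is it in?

G2

Column index: ⌊(-66.784 − -68.316) / 0.226⌋ = ⌊6.779⌋ = 6 → column G
Row offset from origin: ⌊(14.986 − 14.387) / 0.429⌋ = ⌊1.396⌋ = 1 → row 2 (counted from top)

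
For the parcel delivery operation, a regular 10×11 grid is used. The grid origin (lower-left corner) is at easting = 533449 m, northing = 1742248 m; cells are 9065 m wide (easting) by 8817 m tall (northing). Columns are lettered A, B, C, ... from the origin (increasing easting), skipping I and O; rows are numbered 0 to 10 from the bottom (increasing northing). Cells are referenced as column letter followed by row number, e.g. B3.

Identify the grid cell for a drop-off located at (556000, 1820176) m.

C8

Column index: ⌊(556000 − 533449) / 9065⌋ = ⌊2.488⌋ = 2 → column C
Row offset from origin: ⌊(1820176 − 1742248) / 8817⌋ = ⌊8.838⌋ = 8 → row 8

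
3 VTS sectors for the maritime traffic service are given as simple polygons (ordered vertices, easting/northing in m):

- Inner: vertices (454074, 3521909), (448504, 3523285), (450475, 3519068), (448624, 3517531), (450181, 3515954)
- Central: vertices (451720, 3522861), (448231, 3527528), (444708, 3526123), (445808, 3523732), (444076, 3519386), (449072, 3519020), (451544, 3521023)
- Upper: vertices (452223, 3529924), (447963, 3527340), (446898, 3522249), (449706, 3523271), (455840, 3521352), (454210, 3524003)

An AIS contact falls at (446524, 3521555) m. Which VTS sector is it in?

Central

Cast a ray rightward from (446524, 3521555). For each polygon, the edges (by vertex number in listed order) whose endpoints lie on opposite sides of northing = 3521555, where each meets that height, and whether that is right or left of the point:
Inner: 2–3 at easting≈449312.6 (right), 5–1 at easting≈453842.6 (right) → 2 crossings.
Central: 4–5 at easting≈444940.4 (left), 7–1 at easting≈451594.9 (right) → 1 crossing.
Upper: 4–5 at easting≈455191.1 (right), 5–6 at easting≈455715.2 (right) → 2 crossings.
Only Central has an odd count, so the point is inside Central.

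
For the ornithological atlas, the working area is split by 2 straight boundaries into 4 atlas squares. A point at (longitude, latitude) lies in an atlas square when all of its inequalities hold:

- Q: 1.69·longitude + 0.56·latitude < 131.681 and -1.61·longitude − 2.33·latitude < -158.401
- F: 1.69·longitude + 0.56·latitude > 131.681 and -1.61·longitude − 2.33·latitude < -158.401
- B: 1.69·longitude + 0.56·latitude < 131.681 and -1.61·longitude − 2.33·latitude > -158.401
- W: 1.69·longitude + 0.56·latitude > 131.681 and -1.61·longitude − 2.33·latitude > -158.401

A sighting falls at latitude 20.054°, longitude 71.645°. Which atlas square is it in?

1.69·71.645 + 0.56·20.054 = 132.310, which is > 131.681
-1.61·71.645 − 2.33·20.054 = -162.074, which is < -158.401
This sign pattern matches F.

F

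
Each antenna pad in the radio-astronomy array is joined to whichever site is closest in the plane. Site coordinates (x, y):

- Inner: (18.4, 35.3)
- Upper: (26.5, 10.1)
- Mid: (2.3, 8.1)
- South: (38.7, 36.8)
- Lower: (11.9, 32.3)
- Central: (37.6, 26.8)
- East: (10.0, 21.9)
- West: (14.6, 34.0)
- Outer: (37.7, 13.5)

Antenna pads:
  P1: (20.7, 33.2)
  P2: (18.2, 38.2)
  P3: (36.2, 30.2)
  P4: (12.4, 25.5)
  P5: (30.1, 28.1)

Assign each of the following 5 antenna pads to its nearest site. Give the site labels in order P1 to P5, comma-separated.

Inner, Inner, Central, East, Central

P1 → Inner (d²=9.70)
P2 → Inner (d²=8.45)
P3 → Central (d²=13.52)
P4 → East (d²=18.72)
P5 → Central (d²=57.94)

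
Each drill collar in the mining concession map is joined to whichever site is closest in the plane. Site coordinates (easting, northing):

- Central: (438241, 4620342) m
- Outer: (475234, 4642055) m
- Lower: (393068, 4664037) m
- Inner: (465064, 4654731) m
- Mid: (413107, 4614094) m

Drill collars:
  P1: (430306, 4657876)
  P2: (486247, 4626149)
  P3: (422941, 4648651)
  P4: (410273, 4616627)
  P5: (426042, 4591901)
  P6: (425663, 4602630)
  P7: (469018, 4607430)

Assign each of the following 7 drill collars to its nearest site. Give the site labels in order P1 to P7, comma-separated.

Inner, Outer, Central, Mid, Mid, Mid, Central

P1 → Inner (d²=1218009589.00)
P2 → Outer (d²=374287005.00)
P3 → Central (d²=1035489481.00)
P4 → Mid (d²=14447645.00)
P5 → Mid (d²=659843474.00)
P6 → Mid (d²=289076432.00)
P7 → Central (d²=1113943473.00)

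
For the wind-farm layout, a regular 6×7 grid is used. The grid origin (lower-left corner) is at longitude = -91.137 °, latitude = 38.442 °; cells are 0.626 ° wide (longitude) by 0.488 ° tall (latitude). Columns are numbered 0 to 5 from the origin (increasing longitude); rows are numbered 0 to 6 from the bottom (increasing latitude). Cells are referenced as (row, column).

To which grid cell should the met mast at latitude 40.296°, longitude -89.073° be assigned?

Column index: ⌊(-89.073 − -91.137) / 0.626⌋ = ⌊3.297⌋ = 3
Row offset from origin: ⌊(40.296 − 38.442) / 0.488⌋ = ⌊3.799⌋ = 3 → row 3

(3, 3)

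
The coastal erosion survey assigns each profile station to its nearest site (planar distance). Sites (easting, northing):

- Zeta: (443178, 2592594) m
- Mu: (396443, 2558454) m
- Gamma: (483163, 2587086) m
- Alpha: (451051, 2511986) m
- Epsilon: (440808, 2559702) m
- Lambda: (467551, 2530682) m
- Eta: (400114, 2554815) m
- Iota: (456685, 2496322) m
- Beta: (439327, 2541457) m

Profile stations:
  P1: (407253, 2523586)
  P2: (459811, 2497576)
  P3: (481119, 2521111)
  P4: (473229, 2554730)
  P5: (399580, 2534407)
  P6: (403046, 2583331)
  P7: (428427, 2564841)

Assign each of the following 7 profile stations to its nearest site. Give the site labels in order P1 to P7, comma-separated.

Eta, Iota, Lambda, Lambda, Eta, Mu, Epsilon

P1 → Eta (d²=1026215762.00)
P2 → Iota (d²=11344392.00)
P3 → Lambda (d²=275694665.00)
P4 → Lambda (d²=610545988.00)
P5 → Eta (d²=416771620.00)
P6 → Mu (d²=662464738.00)
P7 → Epsilon (d²=179698482.00)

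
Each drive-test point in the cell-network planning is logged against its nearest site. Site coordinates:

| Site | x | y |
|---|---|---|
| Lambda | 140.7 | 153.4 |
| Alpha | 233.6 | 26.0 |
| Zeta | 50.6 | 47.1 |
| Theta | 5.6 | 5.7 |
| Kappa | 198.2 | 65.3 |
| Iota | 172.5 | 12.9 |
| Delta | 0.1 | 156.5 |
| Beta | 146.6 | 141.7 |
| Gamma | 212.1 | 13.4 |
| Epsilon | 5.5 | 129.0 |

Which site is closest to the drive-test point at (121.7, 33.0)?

Iota

Squared distances to each site:
Lambda: 14857.160; Alpha: 12570.610; Zeta: 5254.020; Theta: 14224.500; Kappa: 6895.540; Iota: 2984.650; Delta: 30038.810; Beta: 12435.700; Gamma: 8556.320; Epsilon: 22718.440.
Minimum at Iota.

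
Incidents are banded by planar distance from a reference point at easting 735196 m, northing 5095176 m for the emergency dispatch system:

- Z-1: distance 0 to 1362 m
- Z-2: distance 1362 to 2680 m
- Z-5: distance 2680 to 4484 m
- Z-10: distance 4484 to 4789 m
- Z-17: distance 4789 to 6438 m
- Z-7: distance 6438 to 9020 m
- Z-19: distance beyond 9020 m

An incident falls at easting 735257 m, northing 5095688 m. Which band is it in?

Distance = √((735257−735196)² + (5095688−5095176)²) = √(3721.000 + 262144.000) = 515.621 m.
0 ≤ 515.621 < 1362 → Z-1.

Z-1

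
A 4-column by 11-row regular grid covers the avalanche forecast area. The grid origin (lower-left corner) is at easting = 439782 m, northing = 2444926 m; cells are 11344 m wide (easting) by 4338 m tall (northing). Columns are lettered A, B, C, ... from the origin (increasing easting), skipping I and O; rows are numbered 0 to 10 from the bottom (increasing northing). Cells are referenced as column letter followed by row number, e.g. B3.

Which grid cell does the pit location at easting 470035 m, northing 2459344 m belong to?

C3

Column index: ⌊(470035 − 439782) / 11344⌋ = ⌊2.667⌋ = 2 → column C
Row offset from origin: ⌊(2459344 − 2444926) / 4338⌋ = ⌊3.324⌋ = 3 → row 3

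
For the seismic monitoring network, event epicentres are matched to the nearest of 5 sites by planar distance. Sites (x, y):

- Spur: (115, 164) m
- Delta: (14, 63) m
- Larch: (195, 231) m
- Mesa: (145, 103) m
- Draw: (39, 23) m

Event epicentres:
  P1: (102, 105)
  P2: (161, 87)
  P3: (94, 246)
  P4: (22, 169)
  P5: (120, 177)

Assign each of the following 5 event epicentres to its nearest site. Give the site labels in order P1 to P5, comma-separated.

Mesa, Mesa, Spur, Spur, Spur

P1 → Mesa (d²=1853.00)
P2 → Mesa (d²=512.00)
P3 → Spur (d²=7165.00)
P4 → Spur (d²=8674.00)
P5 → Spur (d²=194.00)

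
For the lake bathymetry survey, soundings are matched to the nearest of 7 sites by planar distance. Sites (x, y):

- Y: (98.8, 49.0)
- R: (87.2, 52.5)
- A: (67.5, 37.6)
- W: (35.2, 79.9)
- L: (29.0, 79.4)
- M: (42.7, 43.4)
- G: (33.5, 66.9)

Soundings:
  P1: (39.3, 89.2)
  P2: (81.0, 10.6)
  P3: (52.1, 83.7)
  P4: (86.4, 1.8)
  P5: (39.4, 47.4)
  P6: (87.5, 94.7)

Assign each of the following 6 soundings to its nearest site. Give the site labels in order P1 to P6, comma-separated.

P1 → W (d²=103.30)
P2 → A (d²=911.25)
P3 → W (d²=300.05)
P4 → A (d²=1638.85)
P5 → M (d²=26.89)
P6 → R (d²=1780.93)

W, A, W, A, M, R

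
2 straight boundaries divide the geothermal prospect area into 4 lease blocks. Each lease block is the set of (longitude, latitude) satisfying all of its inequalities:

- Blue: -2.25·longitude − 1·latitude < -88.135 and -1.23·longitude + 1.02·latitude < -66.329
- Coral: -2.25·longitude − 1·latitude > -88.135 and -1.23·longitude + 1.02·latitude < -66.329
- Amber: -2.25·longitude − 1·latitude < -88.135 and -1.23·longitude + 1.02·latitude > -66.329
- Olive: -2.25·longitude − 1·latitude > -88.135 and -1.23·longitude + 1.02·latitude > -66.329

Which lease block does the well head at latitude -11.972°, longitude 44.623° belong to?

-2.25·44.623 − 1·-11.972 = -88.430, which is < -88.135
-1.23·44.623 + 1.02·-11.972 = -67.098, which is < -66.329
This sign pattern matches Blue.

Blue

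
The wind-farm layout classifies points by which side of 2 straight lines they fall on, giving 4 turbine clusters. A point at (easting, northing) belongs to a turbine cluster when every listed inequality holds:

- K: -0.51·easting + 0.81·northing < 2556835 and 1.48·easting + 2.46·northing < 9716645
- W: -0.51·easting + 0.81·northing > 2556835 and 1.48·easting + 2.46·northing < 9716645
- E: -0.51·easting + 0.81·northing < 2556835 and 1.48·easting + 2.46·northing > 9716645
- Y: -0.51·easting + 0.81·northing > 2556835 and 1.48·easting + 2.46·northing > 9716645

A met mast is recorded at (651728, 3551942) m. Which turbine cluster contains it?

K

-0.51·651728 + 0.81·3551942 = 2544691.740, which is < 2556835
1.48·651728 + 2.46·3551942 = 9702334.760, which is < 9716645
This sign pattern matches K.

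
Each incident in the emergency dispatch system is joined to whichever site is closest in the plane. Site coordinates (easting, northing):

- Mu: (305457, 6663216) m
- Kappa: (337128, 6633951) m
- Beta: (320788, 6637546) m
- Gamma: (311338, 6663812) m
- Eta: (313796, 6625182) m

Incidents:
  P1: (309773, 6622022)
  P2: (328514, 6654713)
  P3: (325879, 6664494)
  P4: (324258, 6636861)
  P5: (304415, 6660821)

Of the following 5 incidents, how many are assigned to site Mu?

P1 → Eta
P2 → Beta
P3 → Gamma
P4 → Beta
P5 → Mu
1 of the 5 goes to Mu.

1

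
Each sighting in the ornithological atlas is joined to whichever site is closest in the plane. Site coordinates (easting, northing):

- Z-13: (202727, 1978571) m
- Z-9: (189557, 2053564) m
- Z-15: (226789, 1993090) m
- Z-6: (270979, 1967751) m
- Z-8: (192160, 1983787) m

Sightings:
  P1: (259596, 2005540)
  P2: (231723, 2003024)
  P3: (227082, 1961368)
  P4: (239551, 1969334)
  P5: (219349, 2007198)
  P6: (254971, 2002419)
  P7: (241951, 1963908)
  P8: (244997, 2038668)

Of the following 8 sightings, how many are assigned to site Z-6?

1

P1 → Z-15
P2 → Z-15
P3 → Z-13
P4 → Z-15
P5 → Z-15
P6 → Z-15
P7 → Z-6
P8 → Z-15
1 of the 8 goes to Z-6.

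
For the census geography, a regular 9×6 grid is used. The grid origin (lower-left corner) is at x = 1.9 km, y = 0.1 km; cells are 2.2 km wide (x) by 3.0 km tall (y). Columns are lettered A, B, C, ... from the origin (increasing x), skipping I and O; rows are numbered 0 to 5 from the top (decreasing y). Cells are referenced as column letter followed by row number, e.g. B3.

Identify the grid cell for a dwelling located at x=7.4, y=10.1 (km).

C2

Column index: ⌊(7.4 − 1.9) / 2.2⌋ = ⌊2.500⌋ = 2 → column C
Row offset from origin: ⌊(10.1 − 0.1) / 3.0⌋ = ⌊3.333⌋ = 3 → row 2 (counted from top)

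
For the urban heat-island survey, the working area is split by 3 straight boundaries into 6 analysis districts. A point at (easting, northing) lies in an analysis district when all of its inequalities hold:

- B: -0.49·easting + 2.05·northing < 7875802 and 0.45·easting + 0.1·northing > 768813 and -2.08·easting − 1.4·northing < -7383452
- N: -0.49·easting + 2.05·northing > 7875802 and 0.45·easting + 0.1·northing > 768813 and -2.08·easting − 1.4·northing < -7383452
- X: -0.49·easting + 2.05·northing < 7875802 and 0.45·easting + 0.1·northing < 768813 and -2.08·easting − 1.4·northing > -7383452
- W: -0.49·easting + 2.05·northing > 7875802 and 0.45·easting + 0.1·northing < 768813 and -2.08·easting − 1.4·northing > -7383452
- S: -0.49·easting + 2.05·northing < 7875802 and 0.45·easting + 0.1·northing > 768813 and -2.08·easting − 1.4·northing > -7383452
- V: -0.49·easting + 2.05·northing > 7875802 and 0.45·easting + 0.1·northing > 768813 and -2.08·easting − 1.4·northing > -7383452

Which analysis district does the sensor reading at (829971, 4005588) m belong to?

S

-0.49·829971 + 2.05·4005588 = 7804769.610, which is < 7875802
0.45·829971 + 0.1·4005588 = 774045.750, which is > 768813
-2.08·829971 − 1.4·4005588 = -7334162.880, which is > -7383452
This sign pattern matches S.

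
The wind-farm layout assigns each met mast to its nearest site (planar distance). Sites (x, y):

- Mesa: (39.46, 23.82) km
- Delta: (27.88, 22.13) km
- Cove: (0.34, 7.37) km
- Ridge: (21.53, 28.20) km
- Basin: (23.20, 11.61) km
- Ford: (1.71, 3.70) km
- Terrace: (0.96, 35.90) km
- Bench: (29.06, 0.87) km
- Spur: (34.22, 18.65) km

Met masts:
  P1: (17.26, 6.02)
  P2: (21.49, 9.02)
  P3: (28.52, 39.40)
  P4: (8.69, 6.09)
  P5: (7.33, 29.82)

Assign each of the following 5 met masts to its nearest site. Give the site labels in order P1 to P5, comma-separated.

Basin, Basin, Ridge, Ford, Terrace

P1 → Basin (d²=66.53)
P2 → Basin (d²=9.63)
P3 → Ridge (d²=174.30)
P4 → Ford (d²=54.43)
P5 → Terrace (d²=77.54)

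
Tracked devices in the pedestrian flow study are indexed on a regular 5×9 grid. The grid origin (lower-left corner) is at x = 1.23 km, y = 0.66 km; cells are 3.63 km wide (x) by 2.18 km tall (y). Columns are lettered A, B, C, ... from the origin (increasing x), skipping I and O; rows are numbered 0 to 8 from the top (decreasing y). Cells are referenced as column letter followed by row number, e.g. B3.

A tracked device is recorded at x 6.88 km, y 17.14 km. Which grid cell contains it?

Column index: ⌊(6.88 − 1.23) / 3.63⌋ = ⌊1.556⌋ = 1 → column B
Row offset from origin: ⌊(17.14 − 0.66) / 2.18⌋ = ⌊7.560⌋ = 7 → row 1 (counted from top)

B1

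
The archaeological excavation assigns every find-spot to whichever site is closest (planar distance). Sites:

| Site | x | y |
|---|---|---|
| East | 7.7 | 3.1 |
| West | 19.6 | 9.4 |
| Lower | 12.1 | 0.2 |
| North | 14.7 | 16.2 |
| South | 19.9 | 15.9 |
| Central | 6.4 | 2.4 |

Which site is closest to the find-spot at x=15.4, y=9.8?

Squared distances to each site:
East: 104.180; West: 17.800; Lower: 103.050; North: 41.450; South: 57.460; Central: 135.760.
Minimum at West.

West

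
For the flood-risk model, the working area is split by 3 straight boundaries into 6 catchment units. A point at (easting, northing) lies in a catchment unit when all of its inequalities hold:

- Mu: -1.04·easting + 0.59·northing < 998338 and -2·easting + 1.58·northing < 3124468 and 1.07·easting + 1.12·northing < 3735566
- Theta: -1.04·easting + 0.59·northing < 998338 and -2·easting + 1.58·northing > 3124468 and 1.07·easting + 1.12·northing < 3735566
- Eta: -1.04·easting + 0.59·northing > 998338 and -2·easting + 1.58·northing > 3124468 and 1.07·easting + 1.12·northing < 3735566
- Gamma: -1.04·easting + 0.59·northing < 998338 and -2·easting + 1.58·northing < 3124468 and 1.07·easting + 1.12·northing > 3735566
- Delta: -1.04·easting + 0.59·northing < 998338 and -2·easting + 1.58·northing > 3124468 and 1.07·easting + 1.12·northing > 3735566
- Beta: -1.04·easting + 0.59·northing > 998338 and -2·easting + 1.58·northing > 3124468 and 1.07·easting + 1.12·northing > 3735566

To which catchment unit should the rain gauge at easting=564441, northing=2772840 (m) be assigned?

-1.04·564441 + 0.59·2772840 = 1048956.960, which is > 998338
-2·564441 + 1.58·2772840 = 3252205.200, which is > 3124468
1.07·564441 + 1.12·2772840 = 3709532.670, which is < 3735566
This sign pattern matches Eta.

Eta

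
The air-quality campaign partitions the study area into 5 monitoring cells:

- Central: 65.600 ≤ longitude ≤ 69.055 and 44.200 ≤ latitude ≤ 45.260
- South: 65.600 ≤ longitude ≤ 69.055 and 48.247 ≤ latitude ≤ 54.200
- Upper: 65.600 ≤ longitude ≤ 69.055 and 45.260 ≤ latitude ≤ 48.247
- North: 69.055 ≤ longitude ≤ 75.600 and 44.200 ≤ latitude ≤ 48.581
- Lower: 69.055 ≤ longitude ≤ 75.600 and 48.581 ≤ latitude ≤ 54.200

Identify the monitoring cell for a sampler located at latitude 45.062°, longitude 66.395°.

Central

The point has longitude = 66.395 and latitude = 45.062.
Only Central satisfies 65.600 ≤ longitude ≤ 69.055 and 44.200 ≤ latitude ≤ 45.260.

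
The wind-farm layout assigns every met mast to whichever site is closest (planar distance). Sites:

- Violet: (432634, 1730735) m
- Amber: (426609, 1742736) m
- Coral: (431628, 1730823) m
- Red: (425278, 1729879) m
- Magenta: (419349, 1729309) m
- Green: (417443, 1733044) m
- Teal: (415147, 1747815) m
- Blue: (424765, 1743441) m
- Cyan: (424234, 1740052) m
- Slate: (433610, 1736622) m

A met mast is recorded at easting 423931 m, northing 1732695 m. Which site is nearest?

Red

Squared distances to each site:
Violet: 79583809.000; Amber: 107993365.000; Coral: 62748193.000; Red: 9744265.000; Magenta: 32459720.000; Green: 42215945.000; Teal: 305773056.000; Blue: 116172072.000; Cyan: 54217258.000; Slate: 109104370.000.
Minimum at Red.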